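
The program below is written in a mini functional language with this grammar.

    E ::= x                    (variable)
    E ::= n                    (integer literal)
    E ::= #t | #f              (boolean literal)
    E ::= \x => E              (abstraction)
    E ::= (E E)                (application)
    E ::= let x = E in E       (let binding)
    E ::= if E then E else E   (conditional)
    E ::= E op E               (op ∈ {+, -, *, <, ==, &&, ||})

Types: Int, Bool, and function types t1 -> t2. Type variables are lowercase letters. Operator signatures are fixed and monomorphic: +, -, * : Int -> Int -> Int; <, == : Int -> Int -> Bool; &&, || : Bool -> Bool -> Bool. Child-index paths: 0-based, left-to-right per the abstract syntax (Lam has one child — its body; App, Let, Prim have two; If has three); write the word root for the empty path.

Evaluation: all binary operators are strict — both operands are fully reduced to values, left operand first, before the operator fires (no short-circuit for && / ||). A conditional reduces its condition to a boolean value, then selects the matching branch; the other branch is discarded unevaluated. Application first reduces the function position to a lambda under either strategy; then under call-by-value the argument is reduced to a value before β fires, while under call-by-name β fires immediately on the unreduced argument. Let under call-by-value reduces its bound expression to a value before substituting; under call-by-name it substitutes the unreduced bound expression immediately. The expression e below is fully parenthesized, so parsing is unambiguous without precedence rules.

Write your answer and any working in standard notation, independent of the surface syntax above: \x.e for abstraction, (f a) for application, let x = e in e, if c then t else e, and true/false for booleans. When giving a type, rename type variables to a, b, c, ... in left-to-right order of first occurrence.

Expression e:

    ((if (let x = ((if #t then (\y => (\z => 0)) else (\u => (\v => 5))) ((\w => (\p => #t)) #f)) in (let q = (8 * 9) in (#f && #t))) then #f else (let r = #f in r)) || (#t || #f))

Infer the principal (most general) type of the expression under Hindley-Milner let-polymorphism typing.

Trace:
  unify Bool ~ Bool
\z._ : b -> Int
\y._ : a -> b -> Int
\v._ : d -> Int
\u._ : c -> d -> Int
  unify a -> b -> Int ~ c -> d -> Int
  unify a ~ c
  unify b -> Int ~ d -> Int
  unify b ~ d
  unify Int ~ Int
\p._ : f -> Bool
\w._ : e -> f -> Bool
  unify e -> f -> Bool ~ Bool -> g
  unify e ~ Bool
  unify f -> Bool ~ g
_ _ : f -> Bool
  unify c -> d -> Int ~ (f -> Bool) -> h
  unify c ~ f -> Bool
  unify d -> Int ~ h
_ _ : d -> Int
let x : forall. d -> Int
  unify Int ~ Int
  unify Int ~ Int
let q : Int
  unify Bool ~ Bool
  unify Bool ~ Bool
  unify Bool ~ Bool
let r : Bool
r : Bool
  unify Bool ~ Bool
  unify Bool ~ Bool
  unify Bool ~ Bool
  unify Bool ~ Bool
  unify Bool ~ Bool

Answer: Bool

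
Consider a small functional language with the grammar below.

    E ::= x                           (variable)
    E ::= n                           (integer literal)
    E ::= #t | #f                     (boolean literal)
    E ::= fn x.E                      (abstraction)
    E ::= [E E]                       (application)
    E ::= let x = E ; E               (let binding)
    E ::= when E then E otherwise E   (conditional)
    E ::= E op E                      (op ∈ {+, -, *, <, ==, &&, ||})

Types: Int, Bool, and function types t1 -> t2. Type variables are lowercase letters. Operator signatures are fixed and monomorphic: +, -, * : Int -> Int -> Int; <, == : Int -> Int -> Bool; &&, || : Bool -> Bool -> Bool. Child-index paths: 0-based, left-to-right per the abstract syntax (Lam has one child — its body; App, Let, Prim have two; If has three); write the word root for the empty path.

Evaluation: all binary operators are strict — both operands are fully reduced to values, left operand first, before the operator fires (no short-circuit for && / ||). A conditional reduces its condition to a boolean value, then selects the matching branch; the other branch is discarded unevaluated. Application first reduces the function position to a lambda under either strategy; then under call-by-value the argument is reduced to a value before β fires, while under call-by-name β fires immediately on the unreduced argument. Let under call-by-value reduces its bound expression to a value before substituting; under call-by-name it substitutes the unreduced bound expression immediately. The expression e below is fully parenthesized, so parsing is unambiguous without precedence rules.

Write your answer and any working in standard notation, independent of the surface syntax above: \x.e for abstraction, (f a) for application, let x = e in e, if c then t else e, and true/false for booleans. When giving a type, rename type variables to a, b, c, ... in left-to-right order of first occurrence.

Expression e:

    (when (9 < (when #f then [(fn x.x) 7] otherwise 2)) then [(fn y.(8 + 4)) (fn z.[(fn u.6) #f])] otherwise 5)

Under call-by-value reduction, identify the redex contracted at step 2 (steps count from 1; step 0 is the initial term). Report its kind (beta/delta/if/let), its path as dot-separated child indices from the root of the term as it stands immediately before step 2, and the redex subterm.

Answer: delta at 0 : (9 < 2)

Derivation:
step 0: (if (9 < (if false then ((\x.x) 7) else 2)) then ((\y.(8 + 4)) (\z.((\u.6) false))) else 5)
step 1: [if@0.1] (if (9 < 2) then ((\y.(8 + 4)) (\z.((\u.6) false))) else 5)
step 2: [delta@0] (if false then ((\y.(8 + 4)) (\z.((\u.6) false))) else 5)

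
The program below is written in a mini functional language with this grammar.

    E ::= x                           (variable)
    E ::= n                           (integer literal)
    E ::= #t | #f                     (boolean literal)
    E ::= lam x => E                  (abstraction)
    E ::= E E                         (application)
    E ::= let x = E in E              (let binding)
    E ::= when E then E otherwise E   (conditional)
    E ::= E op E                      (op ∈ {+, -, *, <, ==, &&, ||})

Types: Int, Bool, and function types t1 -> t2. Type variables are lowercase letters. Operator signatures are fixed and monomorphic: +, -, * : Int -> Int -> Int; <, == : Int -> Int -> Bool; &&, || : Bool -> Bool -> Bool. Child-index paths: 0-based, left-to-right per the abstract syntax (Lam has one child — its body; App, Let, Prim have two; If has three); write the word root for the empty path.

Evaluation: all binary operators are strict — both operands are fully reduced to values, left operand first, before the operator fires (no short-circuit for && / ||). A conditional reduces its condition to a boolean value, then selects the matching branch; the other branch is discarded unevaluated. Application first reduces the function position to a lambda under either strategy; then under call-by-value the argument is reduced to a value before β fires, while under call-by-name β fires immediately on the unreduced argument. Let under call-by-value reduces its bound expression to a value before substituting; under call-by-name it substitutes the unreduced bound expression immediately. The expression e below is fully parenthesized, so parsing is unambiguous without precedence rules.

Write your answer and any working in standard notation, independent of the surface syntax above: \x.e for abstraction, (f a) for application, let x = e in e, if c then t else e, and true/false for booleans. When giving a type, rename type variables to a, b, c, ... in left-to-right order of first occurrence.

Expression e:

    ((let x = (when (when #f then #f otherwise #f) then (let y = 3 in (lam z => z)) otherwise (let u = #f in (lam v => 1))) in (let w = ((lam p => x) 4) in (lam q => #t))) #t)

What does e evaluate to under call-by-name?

Answer: true

Trace:
step 0: ((let x = (if (if false then false else false) then (let y = 3 in (\z.z)) else (let u = false in (\v.1))) in (let w = ((\p.x) 4) in (\q.true))) true)
step 1: [let@0] ((let w = ((\p.(if (if false then false else false) then (let y = 3 in (\z.z)) else (let u = false in (\v.1)))) 4) in (\q.true)) true)
step 2: [let@0] ((\q.true) true)
step 3: [beta@root] true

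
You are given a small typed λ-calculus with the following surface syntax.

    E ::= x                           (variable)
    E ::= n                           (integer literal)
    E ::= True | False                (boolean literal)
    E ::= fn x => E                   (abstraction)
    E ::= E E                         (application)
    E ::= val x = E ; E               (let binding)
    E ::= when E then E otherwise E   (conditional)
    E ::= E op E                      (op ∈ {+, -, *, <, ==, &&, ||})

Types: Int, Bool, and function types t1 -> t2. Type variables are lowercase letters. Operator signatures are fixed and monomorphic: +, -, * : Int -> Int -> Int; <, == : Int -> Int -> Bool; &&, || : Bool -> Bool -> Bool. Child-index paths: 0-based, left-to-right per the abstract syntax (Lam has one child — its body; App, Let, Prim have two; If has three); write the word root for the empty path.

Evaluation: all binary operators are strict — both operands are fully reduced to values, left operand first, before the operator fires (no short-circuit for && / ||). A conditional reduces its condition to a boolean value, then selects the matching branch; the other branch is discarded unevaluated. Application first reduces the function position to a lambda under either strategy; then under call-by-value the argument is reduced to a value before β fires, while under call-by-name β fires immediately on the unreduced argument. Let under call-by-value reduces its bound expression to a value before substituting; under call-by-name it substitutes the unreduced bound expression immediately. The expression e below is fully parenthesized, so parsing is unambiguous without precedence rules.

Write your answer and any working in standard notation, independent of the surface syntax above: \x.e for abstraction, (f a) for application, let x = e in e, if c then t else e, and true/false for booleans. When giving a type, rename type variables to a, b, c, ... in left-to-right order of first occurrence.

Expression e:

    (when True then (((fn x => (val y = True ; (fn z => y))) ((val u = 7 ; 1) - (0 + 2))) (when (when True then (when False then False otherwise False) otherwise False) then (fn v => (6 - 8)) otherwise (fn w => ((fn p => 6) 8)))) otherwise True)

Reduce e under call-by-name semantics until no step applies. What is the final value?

Trace:
step 0: (if true then (((\x.(let y = true in (\z.y))) ((let u = 7 in 1) - (0 + 2))) (if (if true then (if false then false else false) else false) then (\v.(6 - 8)) else (\w.((\p.6) 8)))) else true)
step 1: [if@root] (((\x.(let y = true in (\z.y))) ((let u = 7 in 1) - (0 + 2))) (if (if true then (if false then false else false) else false) then (\v.(6 - 8)) else (\w.((\p.6) 8))))
step 2: [beta@0] ((let y = true in (\z.y)) (if (if true then (if false then false else false) else false) then (\v.(6 - 8)) else (\w.((\p.6) 8))))
step 3: [let@0] ((\z.true) (if (if true then (if false then false else false) else false) then (\v.(6 - 8)) else (\w.((\p.6) 8))))
step 4: [beta@root] true

Answer: true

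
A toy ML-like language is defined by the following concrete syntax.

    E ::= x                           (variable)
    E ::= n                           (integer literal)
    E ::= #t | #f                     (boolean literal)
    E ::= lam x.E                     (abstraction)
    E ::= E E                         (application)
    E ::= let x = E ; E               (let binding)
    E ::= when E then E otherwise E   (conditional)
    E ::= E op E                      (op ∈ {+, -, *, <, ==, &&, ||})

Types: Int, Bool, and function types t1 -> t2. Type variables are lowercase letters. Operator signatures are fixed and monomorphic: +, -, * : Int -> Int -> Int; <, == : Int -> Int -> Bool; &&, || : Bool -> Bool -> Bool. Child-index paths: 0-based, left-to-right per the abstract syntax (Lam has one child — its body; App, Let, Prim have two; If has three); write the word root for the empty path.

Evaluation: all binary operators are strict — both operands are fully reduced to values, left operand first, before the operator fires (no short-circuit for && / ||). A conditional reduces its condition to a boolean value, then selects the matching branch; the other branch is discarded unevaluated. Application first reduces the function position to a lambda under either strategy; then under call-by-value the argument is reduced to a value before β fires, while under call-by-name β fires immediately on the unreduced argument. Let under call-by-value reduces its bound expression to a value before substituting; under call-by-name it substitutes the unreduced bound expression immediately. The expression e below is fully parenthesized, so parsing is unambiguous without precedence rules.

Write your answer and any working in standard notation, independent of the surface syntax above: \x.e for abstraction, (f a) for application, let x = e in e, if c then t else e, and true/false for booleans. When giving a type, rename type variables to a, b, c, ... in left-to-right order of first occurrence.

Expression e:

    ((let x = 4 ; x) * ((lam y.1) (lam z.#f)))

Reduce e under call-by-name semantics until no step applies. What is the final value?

Trace:
step 0: ((let x = 4 in x) * ((\y.1) (\z.false)))
step 1: [let@0] (4 * ((\y.1) (\z.false)))
step 2: [beta@1] (4 * 1)
step 3: [delta@root] 4

Answer: 4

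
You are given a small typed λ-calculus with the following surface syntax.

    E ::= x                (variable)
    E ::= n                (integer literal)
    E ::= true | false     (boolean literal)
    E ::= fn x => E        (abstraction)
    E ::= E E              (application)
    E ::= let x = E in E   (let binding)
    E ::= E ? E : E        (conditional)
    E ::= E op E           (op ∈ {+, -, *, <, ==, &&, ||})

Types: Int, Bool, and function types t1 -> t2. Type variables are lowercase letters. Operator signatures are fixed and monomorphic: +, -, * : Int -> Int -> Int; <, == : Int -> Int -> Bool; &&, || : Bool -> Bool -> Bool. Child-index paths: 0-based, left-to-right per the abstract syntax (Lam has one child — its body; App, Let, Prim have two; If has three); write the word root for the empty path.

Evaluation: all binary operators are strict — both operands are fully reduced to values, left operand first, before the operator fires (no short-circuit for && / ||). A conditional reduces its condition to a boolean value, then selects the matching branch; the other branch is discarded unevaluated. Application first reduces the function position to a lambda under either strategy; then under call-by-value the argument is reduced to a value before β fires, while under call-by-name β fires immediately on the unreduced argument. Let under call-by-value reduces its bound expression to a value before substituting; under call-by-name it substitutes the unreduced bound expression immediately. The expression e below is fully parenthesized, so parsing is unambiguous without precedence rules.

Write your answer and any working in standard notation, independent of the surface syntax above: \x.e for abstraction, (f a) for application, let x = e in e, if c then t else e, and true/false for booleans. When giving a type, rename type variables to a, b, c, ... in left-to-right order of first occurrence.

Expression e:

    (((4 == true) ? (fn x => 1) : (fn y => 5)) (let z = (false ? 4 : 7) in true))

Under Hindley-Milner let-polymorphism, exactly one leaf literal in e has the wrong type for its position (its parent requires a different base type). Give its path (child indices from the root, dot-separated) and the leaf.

Answer: 0.0.1 : true

Trace:
  unify Int ~ Int
  unify Bool ~ Int
  FAIL: mismatch Bool ~ Int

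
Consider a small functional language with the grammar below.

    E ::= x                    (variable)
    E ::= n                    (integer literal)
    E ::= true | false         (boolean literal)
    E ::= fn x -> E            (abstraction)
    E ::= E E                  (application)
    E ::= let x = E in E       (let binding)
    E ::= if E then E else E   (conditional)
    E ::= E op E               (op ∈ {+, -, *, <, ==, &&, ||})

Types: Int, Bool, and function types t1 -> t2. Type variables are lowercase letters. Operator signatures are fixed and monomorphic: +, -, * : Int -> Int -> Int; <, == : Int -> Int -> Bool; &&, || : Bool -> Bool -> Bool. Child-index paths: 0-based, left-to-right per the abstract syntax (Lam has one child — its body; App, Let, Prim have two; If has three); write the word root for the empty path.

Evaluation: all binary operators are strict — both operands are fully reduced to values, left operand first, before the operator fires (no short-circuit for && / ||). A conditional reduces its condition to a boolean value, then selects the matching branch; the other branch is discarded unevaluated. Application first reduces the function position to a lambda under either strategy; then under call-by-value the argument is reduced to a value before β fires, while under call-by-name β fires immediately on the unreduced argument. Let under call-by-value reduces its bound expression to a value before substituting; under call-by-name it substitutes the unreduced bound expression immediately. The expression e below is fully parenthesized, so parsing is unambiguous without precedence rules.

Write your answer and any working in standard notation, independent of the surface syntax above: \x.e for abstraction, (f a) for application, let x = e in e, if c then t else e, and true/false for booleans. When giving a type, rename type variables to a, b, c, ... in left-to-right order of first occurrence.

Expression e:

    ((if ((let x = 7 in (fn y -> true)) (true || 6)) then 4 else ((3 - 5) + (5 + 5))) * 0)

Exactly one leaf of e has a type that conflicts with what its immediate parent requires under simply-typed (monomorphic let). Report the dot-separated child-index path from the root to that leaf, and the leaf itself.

Answer: 0.0.1.1 : 6

Derivation:
let x : Int
\y._ : a -> Bool
  unify Bool ~ Bool
  unify Int ~ Bool
  FAIL: mismatch Int ~ Bool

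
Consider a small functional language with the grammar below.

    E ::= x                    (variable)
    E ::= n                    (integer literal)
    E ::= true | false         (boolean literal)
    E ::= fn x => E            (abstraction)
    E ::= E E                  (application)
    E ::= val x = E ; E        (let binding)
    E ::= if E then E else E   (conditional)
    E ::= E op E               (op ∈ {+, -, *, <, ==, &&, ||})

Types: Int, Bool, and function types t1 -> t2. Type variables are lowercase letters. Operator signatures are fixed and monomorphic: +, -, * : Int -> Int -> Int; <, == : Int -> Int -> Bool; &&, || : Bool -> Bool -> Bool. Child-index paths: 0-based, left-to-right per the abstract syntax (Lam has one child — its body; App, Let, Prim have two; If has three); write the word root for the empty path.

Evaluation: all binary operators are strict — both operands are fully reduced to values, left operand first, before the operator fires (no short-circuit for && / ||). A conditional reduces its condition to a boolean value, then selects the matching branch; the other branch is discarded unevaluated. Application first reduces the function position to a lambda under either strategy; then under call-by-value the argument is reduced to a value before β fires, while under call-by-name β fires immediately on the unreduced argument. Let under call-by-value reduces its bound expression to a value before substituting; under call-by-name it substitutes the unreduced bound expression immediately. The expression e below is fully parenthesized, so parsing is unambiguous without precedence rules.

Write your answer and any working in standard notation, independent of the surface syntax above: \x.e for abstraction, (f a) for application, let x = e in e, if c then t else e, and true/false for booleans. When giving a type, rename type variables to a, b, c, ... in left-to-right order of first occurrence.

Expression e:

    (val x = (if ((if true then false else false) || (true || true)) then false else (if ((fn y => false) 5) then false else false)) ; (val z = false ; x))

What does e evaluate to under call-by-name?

Trace:
step 0: (let x = (if ((if true then false else false) || (true || true)) then false else (if ((\y.false) 5) then false else false)) in (let z = false in x))
step 1: [let@root] (let z = false in (if ((if true then false else false) || (true || true)) then false else (if ((\y.false) 5) then false else false)))
step 2: [let@root] (if ((if true then false else false) || (true || true)) then false else (if ((\y.false) 5) then false else false))
step 3: [if@0.0] (if (false || (true || true)) then false else (if ((\y.false) 5) then false else false))
step 4: [delta@0.1] (if (false || true) then false else (if ((\y.false) 5) then false else false))
step 5: [delta@0] (if true then false else (if ((\y.false) 5) then false else false))
step 6: [if@root] false

Answer: false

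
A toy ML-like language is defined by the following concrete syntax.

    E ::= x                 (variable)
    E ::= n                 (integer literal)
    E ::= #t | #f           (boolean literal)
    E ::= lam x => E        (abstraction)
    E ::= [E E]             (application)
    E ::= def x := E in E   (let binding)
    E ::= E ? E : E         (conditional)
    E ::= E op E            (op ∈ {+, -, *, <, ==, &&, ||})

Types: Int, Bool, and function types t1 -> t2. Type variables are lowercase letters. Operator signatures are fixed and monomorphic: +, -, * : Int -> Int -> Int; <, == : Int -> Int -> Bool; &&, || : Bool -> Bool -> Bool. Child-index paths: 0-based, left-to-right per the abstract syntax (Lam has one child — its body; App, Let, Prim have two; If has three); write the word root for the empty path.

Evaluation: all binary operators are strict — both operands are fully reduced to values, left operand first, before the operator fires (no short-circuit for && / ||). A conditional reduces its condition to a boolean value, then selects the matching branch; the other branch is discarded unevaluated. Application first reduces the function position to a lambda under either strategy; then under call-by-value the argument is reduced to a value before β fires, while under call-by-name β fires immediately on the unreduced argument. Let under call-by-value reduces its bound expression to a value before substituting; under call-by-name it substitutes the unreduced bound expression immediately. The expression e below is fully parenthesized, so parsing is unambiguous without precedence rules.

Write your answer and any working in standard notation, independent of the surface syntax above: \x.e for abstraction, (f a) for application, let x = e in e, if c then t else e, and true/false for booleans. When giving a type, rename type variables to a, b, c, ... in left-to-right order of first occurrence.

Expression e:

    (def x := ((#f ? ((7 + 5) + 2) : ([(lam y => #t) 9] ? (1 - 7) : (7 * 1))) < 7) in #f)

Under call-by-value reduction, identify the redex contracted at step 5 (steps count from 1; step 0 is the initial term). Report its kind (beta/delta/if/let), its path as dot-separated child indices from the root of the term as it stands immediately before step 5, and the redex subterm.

Trace:
step 0: (let x = ((if false then ((7 + 5) + 2) else (if ((\y.true) 9) then (1 - 7) else (7 * 1))) < 7) in false)
step 1: [if@0.0] (let x = ((if ((\y.true) 9) then (1 - 7) else (7 * 1)) < 7) in false)
step 2: [beta@0.0.0] (let x = ((if true then (1 - 7) else (7 * 1)) < 7) in false)
step 3: [if@0.0] (let x = ((1 - 7) < 7) in false)
step 4: [delta@0.0] (let x = (-6 < 7) in false)
step 5: [delta@0] (let x = true in false)

Answer: delta at 0 : (-6 < 7)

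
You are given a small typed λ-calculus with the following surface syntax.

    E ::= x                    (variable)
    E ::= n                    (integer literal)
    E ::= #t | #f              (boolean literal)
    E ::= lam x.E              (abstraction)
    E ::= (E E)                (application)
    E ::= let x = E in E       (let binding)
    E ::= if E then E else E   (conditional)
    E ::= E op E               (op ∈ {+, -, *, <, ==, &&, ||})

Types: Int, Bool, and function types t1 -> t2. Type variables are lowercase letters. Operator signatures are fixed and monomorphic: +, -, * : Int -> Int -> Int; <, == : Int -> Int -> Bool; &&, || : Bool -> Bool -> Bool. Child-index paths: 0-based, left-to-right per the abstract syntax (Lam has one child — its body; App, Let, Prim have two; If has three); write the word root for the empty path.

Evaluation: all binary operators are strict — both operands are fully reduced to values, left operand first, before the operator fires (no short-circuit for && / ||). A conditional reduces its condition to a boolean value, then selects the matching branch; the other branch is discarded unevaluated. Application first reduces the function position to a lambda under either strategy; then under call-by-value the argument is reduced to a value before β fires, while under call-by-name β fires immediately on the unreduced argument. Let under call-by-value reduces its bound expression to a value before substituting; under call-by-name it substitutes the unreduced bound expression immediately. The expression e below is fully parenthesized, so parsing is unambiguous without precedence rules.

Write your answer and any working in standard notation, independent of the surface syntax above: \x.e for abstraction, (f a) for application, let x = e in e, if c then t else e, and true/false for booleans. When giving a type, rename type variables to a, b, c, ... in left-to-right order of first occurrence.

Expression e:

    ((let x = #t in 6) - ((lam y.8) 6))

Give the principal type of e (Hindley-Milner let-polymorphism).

Working:
let x : Bool
  unify Int ~ Int
\y._ : a -> Int
  unify a -> Int ~ Int -> b
  unify a ~ Int
  unify Int ~ b
_ _ : Int
  unify Int ~ Int

Answer: Int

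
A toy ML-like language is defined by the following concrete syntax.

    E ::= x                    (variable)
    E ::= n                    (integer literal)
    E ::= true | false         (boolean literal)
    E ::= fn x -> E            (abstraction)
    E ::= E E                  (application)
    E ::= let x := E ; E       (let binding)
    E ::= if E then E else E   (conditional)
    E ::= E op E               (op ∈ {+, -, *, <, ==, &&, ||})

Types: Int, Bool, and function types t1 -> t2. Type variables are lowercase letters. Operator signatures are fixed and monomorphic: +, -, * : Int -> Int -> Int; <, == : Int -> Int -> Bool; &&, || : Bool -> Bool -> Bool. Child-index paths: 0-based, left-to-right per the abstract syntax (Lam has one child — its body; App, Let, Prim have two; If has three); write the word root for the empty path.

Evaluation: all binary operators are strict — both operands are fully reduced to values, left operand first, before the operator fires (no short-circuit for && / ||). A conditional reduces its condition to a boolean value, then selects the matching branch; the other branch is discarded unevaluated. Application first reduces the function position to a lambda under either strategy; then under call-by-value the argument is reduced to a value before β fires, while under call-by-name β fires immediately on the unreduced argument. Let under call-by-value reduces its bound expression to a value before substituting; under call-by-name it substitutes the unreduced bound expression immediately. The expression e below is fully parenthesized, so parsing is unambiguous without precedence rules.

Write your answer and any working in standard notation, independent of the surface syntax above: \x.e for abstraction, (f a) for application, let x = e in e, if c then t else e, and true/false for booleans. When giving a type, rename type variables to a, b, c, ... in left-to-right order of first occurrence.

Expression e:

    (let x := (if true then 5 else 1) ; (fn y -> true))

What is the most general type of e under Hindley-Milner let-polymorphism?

Trace:
  unify Bool ~ Bool
  unify Int ~ Int
let x : Int
\y._ : a -> Bool

Answer: a -> Bool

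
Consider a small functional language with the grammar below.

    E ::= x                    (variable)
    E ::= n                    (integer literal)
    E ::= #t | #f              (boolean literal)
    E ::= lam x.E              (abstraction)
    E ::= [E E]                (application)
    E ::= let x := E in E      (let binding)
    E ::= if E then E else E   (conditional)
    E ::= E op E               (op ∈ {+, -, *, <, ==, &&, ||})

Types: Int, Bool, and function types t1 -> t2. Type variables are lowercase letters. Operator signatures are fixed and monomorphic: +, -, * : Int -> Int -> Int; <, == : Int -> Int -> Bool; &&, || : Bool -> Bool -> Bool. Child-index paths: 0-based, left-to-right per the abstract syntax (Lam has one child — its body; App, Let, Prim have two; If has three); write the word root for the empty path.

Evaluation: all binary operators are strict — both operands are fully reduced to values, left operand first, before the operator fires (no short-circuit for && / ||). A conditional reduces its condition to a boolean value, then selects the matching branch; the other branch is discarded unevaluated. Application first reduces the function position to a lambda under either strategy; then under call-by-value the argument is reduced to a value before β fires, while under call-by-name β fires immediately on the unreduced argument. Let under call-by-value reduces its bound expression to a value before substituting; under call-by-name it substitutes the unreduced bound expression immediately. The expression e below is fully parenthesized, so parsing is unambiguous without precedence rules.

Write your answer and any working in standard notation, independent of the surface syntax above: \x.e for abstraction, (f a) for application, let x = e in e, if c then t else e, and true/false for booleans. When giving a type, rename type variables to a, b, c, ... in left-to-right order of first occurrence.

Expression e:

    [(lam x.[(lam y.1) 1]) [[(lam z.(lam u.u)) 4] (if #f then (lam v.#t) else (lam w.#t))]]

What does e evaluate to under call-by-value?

Derivation:
step 0: ((\x.((\y.1) 1)) (((\z.(\u.u)) 4) (if false then (\v.true) else (\w.true))))
step 1: [beta@1.0] ((\x.((\y.1) 1)) ((\u.u) (if false then (\v.true) else (\w.true))))
step 2: [if@1.1] ((\x.((\y.1) 1)) ((\u.u) (\w.true)))
step 3: [beta@1] ((\x.((\y.1) 1)) (\w.true))
step 4: [beta@root] ((\y.1) 1)
step 5: [beta@root] 1

Answer: 1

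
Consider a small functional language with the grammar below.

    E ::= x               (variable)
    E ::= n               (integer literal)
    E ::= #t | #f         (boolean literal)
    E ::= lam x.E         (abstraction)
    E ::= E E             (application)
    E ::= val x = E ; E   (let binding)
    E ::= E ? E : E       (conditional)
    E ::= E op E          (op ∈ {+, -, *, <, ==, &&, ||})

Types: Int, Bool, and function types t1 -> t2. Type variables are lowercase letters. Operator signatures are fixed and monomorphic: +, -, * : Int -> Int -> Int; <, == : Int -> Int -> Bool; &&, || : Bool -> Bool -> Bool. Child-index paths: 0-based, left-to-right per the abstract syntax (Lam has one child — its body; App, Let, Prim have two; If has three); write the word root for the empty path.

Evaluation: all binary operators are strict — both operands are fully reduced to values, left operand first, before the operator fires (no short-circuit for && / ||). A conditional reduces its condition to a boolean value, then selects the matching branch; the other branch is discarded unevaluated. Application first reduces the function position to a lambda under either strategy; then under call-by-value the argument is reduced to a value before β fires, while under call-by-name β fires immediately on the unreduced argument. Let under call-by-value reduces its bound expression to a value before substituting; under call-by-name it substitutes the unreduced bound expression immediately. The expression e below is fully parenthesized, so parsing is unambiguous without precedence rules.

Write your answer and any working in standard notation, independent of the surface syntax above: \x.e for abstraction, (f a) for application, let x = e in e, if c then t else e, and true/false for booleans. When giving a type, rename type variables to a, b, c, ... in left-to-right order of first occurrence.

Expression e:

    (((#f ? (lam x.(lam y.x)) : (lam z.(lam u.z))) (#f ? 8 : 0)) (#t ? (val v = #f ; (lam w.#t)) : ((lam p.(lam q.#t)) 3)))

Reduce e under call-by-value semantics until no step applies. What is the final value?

Answer: 0

Derivation:
step 0: (((if false then (\x.(\y.x)) else (\z.(\u.z))) (if false then 8 else 0)) (if true then (let v = false in (\w.true)) else ((\p.(\q.true)) 3)))
step 1: [if@0.0] (((\z.(\u.z)) (if false then 8 else 0)) (if true then (let v = false in (\w.true)) else ((\p.(\q.true)) 3)))
step 2: [if@0.1] (((\z.(\u.z)) 0) (if true then (let v = false in (\w.true)) else ((\p.(\q.true)) 3)))
step 3: [beta@0] ((\u.0) (if true then (let v = false in (\w.true)) else ((\p.(\q.true)) 3)))
step 4: [if@1] ((\u.0) (let v = false in (\w.true)))
step 5: [let@1] ((\u.0) (\w.true))
step 6: [beta@root] 0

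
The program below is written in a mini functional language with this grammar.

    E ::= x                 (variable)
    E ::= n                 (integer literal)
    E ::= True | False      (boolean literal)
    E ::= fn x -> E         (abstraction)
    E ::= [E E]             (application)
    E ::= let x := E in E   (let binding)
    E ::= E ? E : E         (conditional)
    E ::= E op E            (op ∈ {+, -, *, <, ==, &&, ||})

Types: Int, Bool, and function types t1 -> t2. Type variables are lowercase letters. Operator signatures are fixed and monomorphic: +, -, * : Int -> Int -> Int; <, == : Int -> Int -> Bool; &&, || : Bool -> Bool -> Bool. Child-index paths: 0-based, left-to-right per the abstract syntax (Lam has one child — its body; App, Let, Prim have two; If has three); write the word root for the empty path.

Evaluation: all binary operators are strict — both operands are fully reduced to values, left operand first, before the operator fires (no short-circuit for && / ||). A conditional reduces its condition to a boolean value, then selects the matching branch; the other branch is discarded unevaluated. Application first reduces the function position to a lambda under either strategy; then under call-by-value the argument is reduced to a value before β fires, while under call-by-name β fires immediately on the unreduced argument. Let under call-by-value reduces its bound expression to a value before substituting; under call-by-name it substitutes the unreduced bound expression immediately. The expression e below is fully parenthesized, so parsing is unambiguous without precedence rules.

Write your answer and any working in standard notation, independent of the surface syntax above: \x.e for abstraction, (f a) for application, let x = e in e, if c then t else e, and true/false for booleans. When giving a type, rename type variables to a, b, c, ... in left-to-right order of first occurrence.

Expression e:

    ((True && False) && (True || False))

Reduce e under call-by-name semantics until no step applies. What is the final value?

Working:
step 0: ((true && false) && (true || false))
step 1: [delta@0] (false && (true || false))
step 2: [delta@1] (false && true)
step 3: [delta@root] false

Answer: false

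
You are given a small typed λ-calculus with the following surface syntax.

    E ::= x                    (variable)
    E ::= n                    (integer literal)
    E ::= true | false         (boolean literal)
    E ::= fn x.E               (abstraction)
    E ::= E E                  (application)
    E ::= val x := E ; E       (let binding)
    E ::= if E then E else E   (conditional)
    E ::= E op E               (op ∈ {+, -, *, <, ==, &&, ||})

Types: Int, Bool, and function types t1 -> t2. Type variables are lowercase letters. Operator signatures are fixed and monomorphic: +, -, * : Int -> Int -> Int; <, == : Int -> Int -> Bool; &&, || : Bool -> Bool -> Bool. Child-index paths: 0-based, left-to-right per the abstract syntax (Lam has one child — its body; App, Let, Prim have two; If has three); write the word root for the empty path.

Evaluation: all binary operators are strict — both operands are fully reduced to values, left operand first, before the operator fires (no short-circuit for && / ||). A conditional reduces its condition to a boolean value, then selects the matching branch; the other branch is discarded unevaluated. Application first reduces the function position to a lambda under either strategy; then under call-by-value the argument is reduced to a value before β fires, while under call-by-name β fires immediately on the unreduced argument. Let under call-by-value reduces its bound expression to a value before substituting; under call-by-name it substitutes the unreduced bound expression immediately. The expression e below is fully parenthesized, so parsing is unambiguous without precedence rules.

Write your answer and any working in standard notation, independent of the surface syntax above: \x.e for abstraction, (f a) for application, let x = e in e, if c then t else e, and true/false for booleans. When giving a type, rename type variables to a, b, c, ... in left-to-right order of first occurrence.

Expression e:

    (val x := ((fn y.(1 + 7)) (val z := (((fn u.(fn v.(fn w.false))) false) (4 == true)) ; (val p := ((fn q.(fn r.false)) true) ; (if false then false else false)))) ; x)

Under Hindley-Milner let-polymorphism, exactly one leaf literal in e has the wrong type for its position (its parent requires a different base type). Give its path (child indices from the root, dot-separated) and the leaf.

Answer: 0.1.0.1.1 : true

Working:
  unify Int ~ Int
  unify Int ~ Int
\y._ : a -> Int
\w._ : d -> Bool
\v._ : c -> d -> Bool
\u._ : b -> c -> d -> Bool
  unify b -> c -> d -> Bool ~ Bool -> e
  unify b ~ Bool
  unify c -> d -> Bool ~ e
_ _ : c -> d -> Bool
  unify Int ~ Int
  unify Bool ~ Int
  FAIL: mismatch Bool ~ Int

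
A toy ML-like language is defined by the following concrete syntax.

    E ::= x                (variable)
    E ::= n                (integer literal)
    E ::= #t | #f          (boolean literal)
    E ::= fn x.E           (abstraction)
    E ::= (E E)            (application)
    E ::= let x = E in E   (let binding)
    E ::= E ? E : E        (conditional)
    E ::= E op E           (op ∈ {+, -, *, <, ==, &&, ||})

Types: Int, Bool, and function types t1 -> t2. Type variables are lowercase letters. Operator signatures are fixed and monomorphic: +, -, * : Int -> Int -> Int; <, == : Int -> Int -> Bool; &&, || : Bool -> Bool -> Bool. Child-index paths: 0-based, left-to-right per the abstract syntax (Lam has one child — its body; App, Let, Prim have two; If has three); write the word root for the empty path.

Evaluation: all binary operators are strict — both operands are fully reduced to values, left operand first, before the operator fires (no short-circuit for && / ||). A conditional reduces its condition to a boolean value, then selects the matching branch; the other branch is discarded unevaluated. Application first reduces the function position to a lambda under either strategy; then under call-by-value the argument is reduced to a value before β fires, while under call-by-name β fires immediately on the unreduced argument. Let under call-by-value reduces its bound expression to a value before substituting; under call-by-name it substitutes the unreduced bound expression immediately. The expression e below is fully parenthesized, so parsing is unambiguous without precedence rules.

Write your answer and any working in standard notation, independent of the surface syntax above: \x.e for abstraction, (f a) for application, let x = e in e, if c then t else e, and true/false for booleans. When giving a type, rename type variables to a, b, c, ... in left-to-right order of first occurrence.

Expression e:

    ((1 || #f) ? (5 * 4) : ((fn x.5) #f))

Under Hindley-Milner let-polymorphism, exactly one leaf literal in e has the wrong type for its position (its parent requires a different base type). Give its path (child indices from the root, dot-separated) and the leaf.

Answer: 0.0 : 1

Trace:
  unify Int ~ Bool
  FAIL: mismatch Int ~ Bool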